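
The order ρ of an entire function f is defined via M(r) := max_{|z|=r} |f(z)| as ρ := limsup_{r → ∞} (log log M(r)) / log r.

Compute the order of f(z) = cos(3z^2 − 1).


Write cos(w) = (e^{iw} ± e^{−iw})/(2 or 2i), so |cos(w)| ≤ e^{|w|}. With w = 3z^2 − 1, |w| ≤ 3r^2 + 1 on |z|=r, giving M(r) ≤ e^{3r^2 + 1} and ρ ≤ 2. For the lower bound, choose z on |z|=r with 3z^2 purely imaginary of modulus 3r^2; then |cos(3z^2 − 1)| grows like e^{3r^2}/2, so ρ ≥ 2. Hence ρ = 2.
Therefore ρ = 2.

Order ρ = 2.


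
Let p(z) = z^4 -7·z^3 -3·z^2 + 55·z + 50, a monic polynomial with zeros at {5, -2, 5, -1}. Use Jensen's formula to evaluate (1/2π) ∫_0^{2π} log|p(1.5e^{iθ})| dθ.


Zeros: -2, -1, 5, 5; r = 1.5.
Inside |z| < r: -1. Outside (|z| ≥ r): -2, 5, 5.
p(0) = 50, so log|p(0)| = log(50) = 3.9120.
Apply Jensen: I(r) = log|p(0)| + Σ_k log(r/|z_k|), summed over zeros inside |z| < r.
  log(r/|z_k|) for z_k = -1: log(1.5/1) = 0.4055
  Outside zeros (-2, 5, 5) contribute nothing to the Jensen sum.
Sum over inside zeros: 0.4055.
I(r) = log|p(0)| + (inside sum) = 3.9120 + 0.4055 = 4.3175.
Note: since some zeros are outside |z| ≤ r, the simplified n·log(r) form does NOT apply — only the inside zeros contribute.

I(r) ≈ 4.3175.


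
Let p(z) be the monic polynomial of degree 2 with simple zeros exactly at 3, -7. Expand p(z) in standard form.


The polynomial is p(z) = ∏_{α ∈ S} (z − α), where S = {3, -7}.
Expanding the product yields: p(z) = z^2 + 4·z -21.
The resulting polynomial has degree 2 and real coefficients as required.

p(z) = z^2 + 4·z -21.


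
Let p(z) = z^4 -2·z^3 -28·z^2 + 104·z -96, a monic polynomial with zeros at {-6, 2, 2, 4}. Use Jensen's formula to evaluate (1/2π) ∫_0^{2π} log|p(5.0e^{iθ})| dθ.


Zeros: -6, 2, 2, 4; r = 5.0.
Inside |z| < r: 2, 2, 4. Outside (|z| ≥ r): -6.
p(0) = -96, so log|p(0)| = log(96) = 4.5643.
Apply Jensen: I(r) = log|p(0)| + Σ_k log(r/|z_k|), summed over zeros inside |z| < r.
  log(r/|z_k|) for z_k = 2: log(5.0/2) = 0.9163
  log(r/|z_k|) for z_k = 2: log(5.0/2) = 0.9163
  log(r/|z_k|) for z_k = 4: log(5.0/4) = 0.2231
  Outside zeros (-6) contribute nothing to the Jensen sum.
Sum over inside zeros: 2.0557.
I(r) = log|p(0)| + (inside sum) = 4.5643 + 2.0557 = 6.6201.
Note: since some zeros are outside |z| ≤ r, the simplified n·log(r) form does NOT apply — only the inside zeros contribute.

I(r) ≈ 6.6201.


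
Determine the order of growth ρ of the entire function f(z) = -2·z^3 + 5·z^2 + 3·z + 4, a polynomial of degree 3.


|f(z)| ≤ Σ|c_k|·r^k = O(r^3) as r → ∞. Polynomial growth is O(e^{r^ε}) for every ε > 0 (since r^3/e^{r^ε} → 0), so ρ ≤ ε for all ε > 0, i.e. ρ = 0. Every nonconstant polynomial has order 0.
Therefore ρ = 0.

Order ρ = 0.


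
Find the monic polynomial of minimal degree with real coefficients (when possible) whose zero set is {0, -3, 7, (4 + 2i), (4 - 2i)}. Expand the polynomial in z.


The polynomial is p(z) = ∏_{α ∈ S} (z − α), where S = {0, -3, 7, (4 + 2i), (4 - 2i)}.
Expanding the product yields: p(z) = z^5 -12·z^4 + 31·z^3 + 88·z^2 -420·z.
Note conjugate pairs combine to real quadratics: (z − (4+2i))(z − (4−2i)) = z² − 8z + 20.
The resulting polynomial has degree 5 and real coefficients as required.

p(z) = z^5 -12·z^4 + 31·z^3 + 88·z^2 -420·z.


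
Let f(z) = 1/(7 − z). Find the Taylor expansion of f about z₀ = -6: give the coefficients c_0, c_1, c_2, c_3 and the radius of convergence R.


Let w = z − z₀, so z = z₀ + w.
Then 7 − z = 7 − (z₀ + w) = (7 − z₀) − w = 13 − w.
f(z) = 1/(13 − w) = (1/(13)) · 1/(1 − w/(13)) = Σ_{n≥0} w^n / (13)^(n+1).
So c_n = 1/(13)^(n+1):
  c_0 = 1/(13)^1 = 1/13.
  c_1 = 1/(13)^2 = 1/169.
  c_2 = 1/(13)^3 = 1/2197.
  c_3 = 1/(13)^4 = 1/28561.
The series is valid for |w/d| < 1, i.e. |z − z₀| < |d|.
Radius of convergence: R = |7 − z₀| = |13| = 13 (distance from z₀ to the singularity z = 7).

c_0 = 1/13, c_1 = 1/169, c_2 = 1/2197, c_3 = 1/28561; R = 13.


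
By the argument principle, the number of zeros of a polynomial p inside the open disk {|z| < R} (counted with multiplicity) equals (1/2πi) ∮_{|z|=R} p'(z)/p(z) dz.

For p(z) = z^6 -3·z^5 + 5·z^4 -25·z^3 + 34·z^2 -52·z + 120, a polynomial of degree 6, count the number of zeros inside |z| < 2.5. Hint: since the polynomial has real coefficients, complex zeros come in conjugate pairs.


The zeros of p are: 3, (0 + 2i), (0 - 2i), 2, (-1 + 2i), (-1 - 2i).
Their magnitudes are: 3, 2, 2, 2, 2.236, 2.236.
Zeros with |z| < R = 2.5: (0 + 2i), (0 - 2i), 2, (-1 + 2i), (-1 - 2i).
Count = 5.
By the argument principle, (1/2πi) ∮_{|z|=R} p'(z)/p(z) dz equals exactly this count.

Number of zeros inside |z| < 2.5: 5.


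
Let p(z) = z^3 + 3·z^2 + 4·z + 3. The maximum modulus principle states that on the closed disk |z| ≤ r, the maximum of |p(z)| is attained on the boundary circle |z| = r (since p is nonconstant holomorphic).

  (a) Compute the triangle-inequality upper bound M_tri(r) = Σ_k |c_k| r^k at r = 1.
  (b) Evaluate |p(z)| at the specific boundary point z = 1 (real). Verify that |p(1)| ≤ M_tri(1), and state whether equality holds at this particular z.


Coefficients: c_0 = 3, c_1 = 4, c_2 = 3, c_3 = 1. Radius r = 1.
Part (a). Triangle bound: M_tri(r) = Σ_k |c_k| r^k
  = |3|·1^0 + |4|·1^1 + |3|·1^2 + |1|·1^3
  = 3 + 4 + 3 + 1 = 11.
This bounds M(r) := max_{|z|=r} |p(z)| from above; equality holds iff all terms c_k z^k can be made to align in phase at a single z on |z|=r.
Part (b). At z = 1 (real, on the circle |z| = r):
  p(1) = (3)·1^0 + (4)·1^1 + (3)·1^2 + (1)·1^3 = 11.
  |p(1)| = 11.
Since all nonzero coefficients share the same sign, |p(1)| = 11 = M_tri(1); the triangle bound is attained at z = 1, so in fact M(r) = 11.

M_tri(1) = 11; |p(1)| = 11; equality at z=1: yes.


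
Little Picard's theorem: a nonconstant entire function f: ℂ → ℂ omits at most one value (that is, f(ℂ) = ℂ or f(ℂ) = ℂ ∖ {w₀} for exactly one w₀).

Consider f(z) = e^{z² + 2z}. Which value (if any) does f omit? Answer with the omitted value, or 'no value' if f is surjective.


Little Picard bounds the complement of f(ℂ) to at most one point.
The exponent g(z) = z² + 2z is a nonconstant polynomial, hence surjective onto ℂ. So e^{g(z)} takes every value in {e^w : w ∈ ℂ} = ℂ ∖ {0}. Adding 0 shifts the range to ℂ ∖ {0}. f omits exactly 0.

Omitted value: 0.


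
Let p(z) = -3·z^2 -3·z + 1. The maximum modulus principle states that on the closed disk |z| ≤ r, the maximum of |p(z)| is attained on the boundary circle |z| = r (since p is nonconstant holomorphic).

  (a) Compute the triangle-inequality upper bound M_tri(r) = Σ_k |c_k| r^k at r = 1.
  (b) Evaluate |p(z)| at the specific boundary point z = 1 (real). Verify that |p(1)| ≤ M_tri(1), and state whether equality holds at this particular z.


Coefficients: c_0 = 1, c_1 = -3, c_2 = -3. Radius r = 1.
Part (a). Triangle bound: M_tri(r) = Σ_k |c_k| r^k
  = |1|·1^0 + |-3|·1^1 + |-3|·1^2
  = 1 + 3 + 3 = 7.
This bounds M(r) := max_{|z|=r} |p(z)| from above; equality holds iff all terms c_k z^k can be made to align in phase at a single z on |z|=r.
Part (b). At z = 1 (real, on the circle |z| = r):
  p(1) = (1)·1^0 + (-3)·1^1 + (-3)·1^2 = -5.
  |p(1)| = 5.
Check: |p(1)| = 5 ≤ 7 = M_tri(1). ✓ Equality does not hold at z = 1 (the coefficients have mixed signs, so the terms do not all align in phase there).

M_tri(1) = 7; |p(1)| = 5; equality at z=1: no.


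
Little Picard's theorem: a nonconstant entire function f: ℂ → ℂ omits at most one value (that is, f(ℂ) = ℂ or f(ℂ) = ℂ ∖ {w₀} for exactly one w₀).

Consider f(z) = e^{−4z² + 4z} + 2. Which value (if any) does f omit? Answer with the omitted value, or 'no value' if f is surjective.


Little Picard bounds the complement of f(ℂ) to at most one point.
The exponent g(z) = −4z² + 4z is a nonconstant polynomial, hence surjective onto ℂ. So e^{g(z)} takes every value in {e^w : w ∈ ℂ} = ℂ ∖ {0}. Adding 2 shifts the range to ℂ ∖ {2}. f omits exactly 2.

Omitted value: 2.


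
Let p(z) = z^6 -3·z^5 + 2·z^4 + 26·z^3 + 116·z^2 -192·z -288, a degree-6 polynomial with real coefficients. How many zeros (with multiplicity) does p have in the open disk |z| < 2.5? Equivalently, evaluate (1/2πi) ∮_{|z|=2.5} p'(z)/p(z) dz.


The zeros of p are: -1, (3 + 3i), (3 - 3i), (-2 + 2i), (-2 - 2i), 2.
Their magnitudes are: 1, 4.243, 4.243, 2.828, 2.828, 2.
Zeros with |z| < R = 2.5: -1, 2.
Count = 2.
By the argument principle, (1/2πi) ∮_{|z|=R} p'(z)/p(z) dz equals exactly this count.

Number of zeros inside |z| < 2.5: 2.


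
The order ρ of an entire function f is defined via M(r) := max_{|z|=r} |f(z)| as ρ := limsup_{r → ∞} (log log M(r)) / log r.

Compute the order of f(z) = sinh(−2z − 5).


sinh(w) is a linear combination of e^{iw} and e^{−iw} (or e^w, e^{−w} in the hyperbolic case), so |sinh(w)| ≤ e^{|w|}. With w = −2z − 5, |w| ≤ 2|z| + 5 = 2r + 5 on |z| = r, giving M(r) ≤ e^{2r + 5}, so ρ ≤ 1. On a suitable ray (z = it for sin/cos; z = t for sinh/cosh, t real → ∞), |sinh(−2z − 5)| grows like e^{2|t|}/2, so ρ ≥ 1. Hence ρ = 1.
Therefore ρ = 1.

Order ρ = 1.


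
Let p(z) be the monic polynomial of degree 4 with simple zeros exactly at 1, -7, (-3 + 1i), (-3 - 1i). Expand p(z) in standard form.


The polynomial is p(z) = ∏_{α ∈ S} (z − α), where S = {1, -7, (-3 + 1i), (-3 - 1i)}.
Expanding the product yields: p(z) = z^4 + 12·z^3 + 39·z^2 + 18·z -70.
Note conjugate pairs combine to real quadratics: (z − (-3+1i))(z − (-3−1i)) = z² + 6z + 10.
The resulting polynomial has degree 4 and real coefficients as required.

p(z) = z^4 + 12·z^3 + 39·z^2 + 18·z -70.


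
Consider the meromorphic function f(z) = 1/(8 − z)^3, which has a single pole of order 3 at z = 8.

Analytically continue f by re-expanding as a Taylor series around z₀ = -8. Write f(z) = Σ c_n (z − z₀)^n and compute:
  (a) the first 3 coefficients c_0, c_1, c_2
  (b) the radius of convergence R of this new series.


Let w = z − z₀, so z = z₀ + w.
Then 8 − z = 8 − (z₀ + w) = (8 − z₀) − w = 16 − w.
f(z) = 1/(16 − w)^3 = (1/(16)^3) · (1 − w/(16))^{−3}.
By the binomial series (1−u)^{−3} = Σ_{n≥0} C(n+2, 2) u^n for |u|<1, with u = w/(16):
  c_n = C(n+2, 2) / (16)^(n+3).
  c_0 = 1/(16)^3 = 1/4096.
  c_1 = 3/(16)^4 = 3/65536.
  c_2 = 6/(16)^5 = 3/524288.
The series is valid for |w/d| < 1, i.e. |z − z₀| < |d|.
Radius of convergence: R = |8 − z₀| = |16| = 16 (distance from z₀ to the singularity z = 8).

c_0 = 1/4096, c_1 = 3/65536, c_2 = 3/524288; R = 16.


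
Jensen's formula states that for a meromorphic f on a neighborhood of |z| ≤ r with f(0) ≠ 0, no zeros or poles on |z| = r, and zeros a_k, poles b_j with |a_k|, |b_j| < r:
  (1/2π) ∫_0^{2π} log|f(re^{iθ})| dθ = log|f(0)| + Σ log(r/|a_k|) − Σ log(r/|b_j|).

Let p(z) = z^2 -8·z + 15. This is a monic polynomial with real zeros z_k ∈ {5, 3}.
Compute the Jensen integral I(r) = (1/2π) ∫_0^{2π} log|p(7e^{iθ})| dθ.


Zeros: 3, 5; r = 7.
Inside |z| < r: 3, 5. Outside (|z| ≥ r): ∅.
p(0) = 15, so log|p(0)| = log(15) = 2.7081.
Apply Jensen: I(r) = log|p(0)| + Σ_k log(r/|z_k|), summed over zeros inside |z| < r.
  log(r/|z_k|) for z_k = 5: log(7/5) = 0.3365
  log(r/|z_k|) for z_k = 3: log(7/3) = 0.8473
Sum over inside zeros: 1.1838.
I(r) = log|p(0)| + (inside sum) = 2.7081 + 1.1838 = 3.8918.
Closed form (all zeros inside, monic): I(r) = n·log(r) = 2·log(7) = 3.8918. ✓

I(r) ≈ 3.8918.


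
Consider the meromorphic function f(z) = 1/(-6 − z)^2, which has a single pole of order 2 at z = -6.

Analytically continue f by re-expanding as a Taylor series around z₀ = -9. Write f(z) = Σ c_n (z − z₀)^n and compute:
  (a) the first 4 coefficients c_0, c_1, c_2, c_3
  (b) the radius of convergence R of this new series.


Let w = z − z₀, so z = z₀ + w.
Then -6 − z = -6 − (z₀ + w) = (-6 − z₀) − w = 3 − w.
f(z) = 1/(3 − w)^2 = (1/(3)^2) · (1 − w/(3))^{−2}.
By the binomial series (1−u)^{−2} = Σ_{n≥0} C(n+1, 1) u^n for |u|<1, with u = w/(3):
  c_n = C(n+1, 1) / (3)^(n+2).
  c_0 = 1/(3)^2 = 1/9.
  c_1 = 2/(3)^3 = 2/27.
  c_2 = 3/(3)^4 = 1/27.
  c_3 = 4/(3)^5 = 4/243.
The series is valid for |w/d| < 1, i.e. |z − z₀| < |d|.
Radius of convergence: R = |-6 − z₀| = |3| = 3 (distance from z₀ to the singularity z = -6).

c_0 = 1/9, c_1 = 2/27, c_2 = 1/27, c_3 = 4/243; R = 3.


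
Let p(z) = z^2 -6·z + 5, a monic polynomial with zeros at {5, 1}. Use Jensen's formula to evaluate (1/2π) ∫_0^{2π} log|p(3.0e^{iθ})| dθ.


Zeros: 1, 5; r = 3.0.
Inside |z| < r: 1. Outside (|z| ≥ r): 5.
p(0) = 5, so log|p(0)| = log(5) = 1.6094.
Apply Jensen: I(r) = log|p(0)| + Σ_k log(r/|z_k|), summed over zeros inside |z| < r.
  log(r/|z_k|) for z_k = 1: log(3.0/1) = 1.0986
  Outside zeros (5) contribute nothing to the Jensen sum.
Sum over inside zeros: 1.0986.
I(r) = log|p(0)| + (inside sum) = 1.6094 + 1.0986 = 2.7081.
Note: since some zeros are outside |z| ≤ r, the simplified n·log(r) form does NOT apply — only the inside zeros contribute.

I(r) ≈ 2.7081.


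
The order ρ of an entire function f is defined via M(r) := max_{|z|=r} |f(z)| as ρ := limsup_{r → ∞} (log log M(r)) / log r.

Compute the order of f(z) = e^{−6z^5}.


|e^{−6z^5}| = e^{Re(-6·z^5) + 0} ≤ e^{6|z|^5 + 0} = e^{6r^5 + 0} on |z| = r, so ρ ≤ 5. Choosing z on |z|=r so that -6·z^5 is real positive (always possible by picking arg z appropriately) gives |f(z)| = e^{6r^5 + 0}, matching the bound. The additive constant 0 does not affect log log M(r) ~ 5·log r. Hence ρ = 5.
Therefore ρ = 5.

Order ρ = 5.


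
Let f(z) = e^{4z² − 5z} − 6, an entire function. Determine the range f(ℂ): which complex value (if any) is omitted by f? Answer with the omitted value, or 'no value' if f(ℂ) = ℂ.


Little Picard bounds the complement of f(ℂ) to at most one point.
The exponent g(z) = 4z² − 5z is a nonconstant polynomial, hence surjective onto ℂ. So e^{g(z)} takes every value in {e^w : w ∈ ℂ} = ℂ ∖ {0}. Adding -6 shifts the range to ℂ ∖ {-6}. f omits exactly -6.

Omitted value: -6.


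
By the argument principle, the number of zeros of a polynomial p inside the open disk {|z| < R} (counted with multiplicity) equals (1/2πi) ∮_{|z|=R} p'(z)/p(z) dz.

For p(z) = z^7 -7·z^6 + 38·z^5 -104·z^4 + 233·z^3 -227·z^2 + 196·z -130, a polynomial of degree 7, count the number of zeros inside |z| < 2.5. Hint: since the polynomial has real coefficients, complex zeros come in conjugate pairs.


The zeros of p are: 1, (0 + 1i), (0 - 1i), (1 + 3i), (1 - 3i), (2 + 3i), (2 - 3i).
Their magnitudes are: 1, 1, 1, 3.162, 3.162, 3.606, 3.606.
Zeros with |z| < R = 2.5: 1, (0 + 1i), (0 - 1i).
Count = 3.
By the argument principle, (1/2πi) ∮_{|z|=R} p'(z)/p(z) dz equals exactly this count.

Number of zeros inside |z| < 2.5: 3.


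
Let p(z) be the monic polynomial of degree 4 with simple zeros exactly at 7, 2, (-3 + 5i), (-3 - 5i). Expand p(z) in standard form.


The polynomial is p(z) = ∏_{α ∈ S} (z − α), where S = {7, 2, (-3 + 5i), (-3 - 5i)}.
Expanding the product yields: p(z) = z^4 -3·z^3 -6·z^2 -222·z + 476.
Note conjugate pairs combine to real quadratics: (z − (-3+5i))(z − (-3−5i)) = z² + 6z + 34.
The resulting polynomial has degree 4 and real coefficients as required.

p(z) = z^4 -3·z^3 -6·z^2 -222·z + 476.


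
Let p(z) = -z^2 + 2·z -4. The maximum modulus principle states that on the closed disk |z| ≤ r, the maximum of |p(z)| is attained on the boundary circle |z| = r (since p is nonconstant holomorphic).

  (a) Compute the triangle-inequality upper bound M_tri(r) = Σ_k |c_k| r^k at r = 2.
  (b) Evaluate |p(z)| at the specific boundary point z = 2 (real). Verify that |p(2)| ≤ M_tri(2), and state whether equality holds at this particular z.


Coefficients: c_0 = -4, c_1 = 2, c_2 = -1. Radius r = 2.
Part (a). Triangle bound: M_tri(r) = Σ_k |c_k| r^k
  = |-4|·2^0 + |2|·2^1 + |-1|·2^2
  = 4 + 4 + 4 = 12.
This bounds M(r) := max_{|z|=r} |p(z)| from above; equality holds iff all terms c_k z^k can be made to align in phase at a single z on |z|=r.
Part (b). At z = 2 (real, on the circle |z| = r):
  p(2) = (-4)·2^0 + (2)·2^1 + (-1)·2^2 = -4.
  |p(2)| = 4.
Check: |p(2)| = 4 ≤ 12 = M_tri(2). ✓ Equality does not hold at z = 2 (the coefficients have mixed signs, so the terms do not all align in phase there).

M_tri(2) = 12; |p(2)| = 4; equality at z=2: no.


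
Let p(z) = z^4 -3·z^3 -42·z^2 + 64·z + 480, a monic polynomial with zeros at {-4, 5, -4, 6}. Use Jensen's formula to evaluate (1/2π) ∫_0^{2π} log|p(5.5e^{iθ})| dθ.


Zeros: -4, -4, 5, 6; r = 5.5.
Inside |z| < r: -4, -4, 5. Outside (|z| ≥ r): 6.
p(0) = 480, so log|p(0)| = log(480) = 6.1738.
Apply Jensen: I(r) = log|p(0)| + Σ_k log(r/|z_k|), summed over zeros inside |z| < r.
  log(r/|z_k|) for z_k = -4: log(5.5/4) = 0.3185
  log(r/|z_k|) for z_k = 5: log(5.5/5) = 0.0953
  log(r/|z_k|) for z_k = -4: log(5.5/4) = 0.3185
  Outside zeros (6) contribute nothing to the Jensen sum.
Sum over inside zeros: 0.7322.
I(r) = log|p(0)| + (inside sum) = 6.1738 + 0.7322 = 6.9060.
Note: since some zeros are outside |z| ≤ r, the simplified n·log(r) form does NOT apply — only the inside zeros contribute.

I(r) ≈ 6.9060.


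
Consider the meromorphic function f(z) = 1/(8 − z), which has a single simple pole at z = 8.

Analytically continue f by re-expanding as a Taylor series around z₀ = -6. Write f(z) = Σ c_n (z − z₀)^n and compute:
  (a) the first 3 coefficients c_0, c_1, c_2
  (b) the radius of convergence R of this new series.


Let w = z − z₀, so z = z₀ + w.
Then 8 − z = 8 − (z₀ + w) = (8 − z₀) − w = 14 − w.
f(z) = 1/(14 − w) = (1/(14)) · 1/(1 − w/(14)) = Σ_{n≥0} w^n / (14)^(n+1).
So c_n = 1/(14)^(n+1):
  c_0 = 1/(14)^1 = 1/14.
  c_1 = 1/(14)^2 = 1/196.
  c_2 = 1/(14)^3 = 1/2744.
The series is valid for |w/d| < 1, i.e. |z − z₀| < |d|.
Radius of convergence: R = |8 − z₀| = |14| = 14 (distance from z₀ to the singularity z = 8).

c_0 = 1/14, c_1 = 1/196, c_2 = 1/2744; R = 14.


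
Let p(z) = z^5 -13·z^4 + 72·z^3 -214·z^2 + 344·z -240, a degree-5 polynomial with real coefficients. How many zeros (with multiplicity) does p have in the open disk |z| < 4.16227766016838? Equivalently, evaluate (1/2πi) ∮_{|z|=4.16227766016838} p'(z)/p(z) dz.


The zeros of p are: (2 + 2i), (2 - 2i), 3, (3 + 1i), (3 - 1i).
Their magnitudes are: 2.828, 2.828, 3, 3.162, 3.162.
Zeros with |z| < R = 4.16227766016838: (2 + 2i), (2 - 2i), 3, (3 + 1i), (3 - 1i).
Count = 5.
By the argument principle, (1/2πi) ∮_{|z|=R} p'(z)/p(z) dz equals exactly this count.

Number of zeros inside |z| < 4.16227766016838: 5.


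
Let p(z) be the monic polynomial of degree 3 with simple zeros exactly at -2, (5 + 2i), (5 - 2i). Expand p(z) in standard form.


The polynomial is p(z) = ∏_{α ∈ S} (z − α), where S = {-2, (5 + 2i), (5 - 2i)}.
Expanding the product yields: p(z) = z^3 -8·z^2 + 9·z + 58.
Note conjugate pairs combine to real quadratics: (z − (5+2i))(z − (5−2i)) = z² − 10z + 29.
The resulting polynomial has degree 3 and real coefficients as required.

p(z) = z^3 -8·z^2 + 9·z + 58.


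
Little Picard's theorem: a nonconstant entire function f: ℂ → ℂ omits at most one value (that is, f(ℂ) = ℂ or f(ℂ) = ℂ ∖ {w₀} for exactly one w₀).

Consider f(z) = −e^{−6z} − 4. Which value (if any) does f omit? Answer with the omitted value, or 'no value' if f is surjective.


Little Picard bounds the complement of f(ℂ) to at most one point.
e^{−6z} is never zero on ℂ, so -1·e^{−6z} takes every value in ℂ ∖ {0}. Adding -4 shifts the range to ℂ ∖ {-4}. Thus f omits exactly the value -4.

Omitted value: -4.


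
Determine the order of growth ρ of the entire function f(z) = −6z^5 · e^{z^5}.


M(r) = max_{|z|=r} |-6|·|z|^5·|e^{z^5}| = 6·r^5 · e^{1r^5} (the factors attain their maxima compatibly on |z|=r). Then log M(r) = log 6 + 5·log r + 1r^5, dominated by the last term, so log log M(r) ~ 5·log r. The polynomial factor -6z^5 contributes only a log r term and does not affect the order. ρ = 5.
Therefore ρ = 5.

Order ρ = 5.


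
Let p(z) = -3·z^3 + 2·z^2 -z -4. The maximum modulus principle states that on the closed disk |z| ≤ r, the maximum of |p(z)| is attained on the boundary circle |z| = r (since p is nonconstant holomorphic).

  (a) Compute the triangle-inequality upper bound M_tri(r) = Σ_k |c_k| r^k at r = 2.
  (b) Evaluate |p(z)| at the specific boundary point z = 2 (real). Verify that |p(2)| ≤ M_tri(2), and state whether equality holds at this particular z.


Coefficients: c_0 = -4, c_1 = -1, c_2 = 2, c_3 = -3. Radius r = 2.
Part (a). Triangle bound: M_tri(r) = Σ_k |c_k| r^k
  = |-4|·2^0 + |-1|·2^1 + |2|·2^2 + |-3|·2^3
  = 4 + 2 + 8 + 24 = 38.
This bounds M(r) := max_{|z|=r} |p(z)| from above; equality holds iff all terms c_k z^k can be made to align in phase at a single z on |z|=r.
Part (b). At z = 2 (real, on the circle |z| = r):
  p(2) = (-4)·2^0 + (-1)·2^1 + (2)·2^2 + (-3)·2^3 = -22.
  |p(2)| = 22.
Check: |p(2)| = 22 ≤ 38 = M_tri(2). ✓ Equality does not hold at z = 2 (the coefficients have mixed signs, so the terms do not all align in phase there).

M_tri(2) = 38; |p(2)| = 22; equality at z=2: no.


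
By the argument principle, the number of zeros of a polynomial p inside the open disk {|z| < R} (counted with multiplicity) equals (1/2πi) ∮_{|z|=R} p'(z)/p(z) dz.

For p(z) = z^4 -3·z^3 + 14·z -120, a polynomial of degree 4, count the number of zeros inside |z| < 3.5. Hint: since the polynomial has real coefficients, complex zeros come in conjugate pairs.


The zeros of p are: (1 + 3i), (1 - 3i), 4, -3.
Their magnitudes are: 3.162, 3.162, 4, 3.
Zeros with |z| < R = 3.5: (1 + 3i), (1 - 3i), -3.
Count = 3.
By the argument principle, (1/2πi) ∮_{|z|=R} p'(z)/p(z) dz equals exactly this count.

Number of zeros inside |z| < 3.5: 3.


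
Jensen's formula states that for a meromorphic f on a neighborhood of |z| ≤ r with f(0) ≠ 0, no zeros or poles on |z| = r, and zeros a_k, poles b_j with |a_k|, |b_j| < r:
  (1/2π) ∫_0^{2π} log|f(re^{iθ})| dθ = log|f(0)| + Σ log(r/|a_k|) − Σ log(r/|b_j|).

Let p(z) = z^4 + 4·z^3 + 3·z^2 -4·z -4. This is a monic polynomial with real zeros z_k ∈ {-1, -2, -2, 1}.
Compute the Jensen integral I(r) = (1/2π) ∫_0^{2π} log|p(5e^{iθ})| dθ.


Zeros: -2, -2, -1, 1; r = 5.
Inside |z| < r: -2, -2, -1, 1. Outside (|z| ≥ r): ∅.
p(0) = -4, so log|p(0)| = log(4) = 1.3863.
Apply Jensen: I(r) = log|p(0)| + Σ_k log(r/|z_k|), summed over zeros inside |z| < r.
  log(r/|z_k|) for z_k = -1: log(5/1) = 1.6094
  log(r/|z_k|) for z_k = -2: log(5/2) = 0.9163
  log(r/|z_k|) for z_k = -2: log(5/2) = 0.9163
  log(r/|z_k|) for z_k = 1: log(5/1) = 1.6094
Sum over inside zeros: 5.0515.
I(r) = log|p(0)| + (inside sum) = 1.3863 + 5.0515 = 6.4378.
Closed form (all zeros inside, monic): I(r) = n·log(r) = 4·log(5) = 6.4378. ✓

I(r) ≈ 6.4378.


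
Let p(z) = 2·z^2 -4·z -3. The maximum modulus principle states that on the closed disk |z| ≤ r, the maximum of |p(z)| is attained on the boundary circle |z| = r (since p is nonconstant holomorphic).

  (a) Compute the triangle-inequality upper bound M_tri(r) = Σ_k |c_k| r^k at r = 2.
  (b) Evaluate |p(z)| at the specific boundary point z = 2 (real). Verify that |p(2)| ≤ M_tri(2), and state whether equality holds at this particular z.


Coefficients: c_0 = -3, c_1 = -4, c_2 = 2. Radius r = 2.
Part (a). Triangle bound: M_tri(r) = Σ_k |c_k| r^k
  = |-3|·2^0 + |-4|·2^1 + |2|·2^2
  = 3 + 8 + 8 = 19.
This bounds M(r) := max_{|z|=r} |p(z)| from above; equality holds iff all terms c_k z^k can be made to align in phase at a single z on |z|=r.
Part (b). At z = 2 (real, on the circle |z| = r):
  p(2) = (-3)·2^0 + (-4)·2^1 + (2)·2^2 = -3.
  |p(2)| = 3.
Check: |p(2)| = 3 ≤ 19 = M_tri(2). ✓ Equality does not hold at z = 2 (the coefficients have mixed signs, so the terms do not all align in phase there).

M_tri(2) = 19; |p(2)| = 3; equality at z=2: no.


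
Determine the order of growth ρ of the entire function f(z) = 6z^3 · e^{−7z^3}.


M(r) = max_{|z|=r} |6|·|z|^3·|e^{−7z^3}| = 6·r^3 · e^{7r^3} (the factors attain their maxima compatibly on |z|=r). Then log M(r) = log 6 + 3·log r + 7r^3, dominated by the last term, so log log M(r) ~ 3·log r. The polynomial factor 6z^3 contributes only a log r term and does not affect the order. ρ = 3.
Therefore ρ = 3.

Order ρ = 3.


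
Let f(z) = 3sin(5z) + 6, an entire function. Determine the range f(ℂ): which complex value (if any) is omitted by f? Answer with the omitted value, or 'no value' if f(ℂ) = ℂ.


Little Picard bounds the complement of f(ℂ) to at most one point.
sin is entire and surjective onto ℂ: for every w ∈ ℂ, sin(ζ) = w has a solution ζ ∈ ℂ (e.g., via the complex inverse arcsin). With ζ = 5z this gives z = ζ/(5). Then 3·sin(5z) takes every value in 3·ℂ = ℂ, and adding 6 is a bijection of ℂ. So f is surjective and omits no value. (Note: only on the real line is sin bounded by [−1, 1].)

Omitted value: no value.


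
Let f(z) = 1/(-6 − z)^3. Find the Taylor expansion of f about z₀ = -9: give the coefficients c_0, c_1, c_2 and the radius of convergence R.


Let w = z − z₀, so z = z₀ + w.
Then -6 − z = -6 − (z₀ + w) = (-6 − z₀) − w = 3 − w.
f(z) = 1/(3 − w)^3 = (1/(3)^3) · (1 − w/(3))^{−3}.
By the binomial series (1−u)^{−3} = Σ_{n≥0} C(n+2, 2) u^n for |u|<1, with u = w/(3):
  c_n = C(n+2, 2) / (3)^(n+3).
  c_0 = 1/(3)^3 = 1/27.
  c_1 = 3/(3)^4 = 1/27.
  c_2 = 6/(3)^5 = 2/81.
The series is valid for |w/d| < 1, i.e. |z − z₀| < |d|.
Radius of convergence: R = |-6 − z₀| = |3| = 3 (distance from z₀ to the singularity z = -6).

c_0 = 1/27, c_1 = 1/27, c_2 = 2/81; R = 3.


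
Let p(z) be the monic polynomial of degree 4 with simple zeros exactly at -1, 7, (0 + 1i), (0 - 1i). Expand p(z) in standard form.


The polynomial is p(z) = ∏_{α ∈ S} (z − α), where S = {-1, 7, (0 + 1i), (0 - 1i)}.
Expanding the product yields: p(z) = z^4 -6·z^3 -6·z^2 -6·z -7.
Note conjugate pairs combine to real quadratics: (z − (0+1i))(z − (0−1i)) = z² + 1.
The resulting polynomial has degree 4 and real coefficients as required.

p(z) = z^4 -6·z^3 -6·z^2 -6·z -7.


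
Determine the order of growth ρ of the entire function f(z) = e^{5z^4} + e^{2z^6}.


Each summand is entire of order 4 and 6 respectively (as in the single-exponential case). The order of a sum is at most the max of the orders, so ρ ≤ 6. For the lower bound: on |z|=r choose arg z so that 2z^6 is real positive; then |e^{2z^6}| = e^{2r^6} while |e^{5z^4}| ≤ e^{5r^4} = o(e^{2r^6}). So |f| ≥ e^{2r^6}(1 − o(1)) and ρ ≥ 6. Hence ρ = max(4, 6) = 6.
Therefore ρ = 6.

Order ρ = 6.


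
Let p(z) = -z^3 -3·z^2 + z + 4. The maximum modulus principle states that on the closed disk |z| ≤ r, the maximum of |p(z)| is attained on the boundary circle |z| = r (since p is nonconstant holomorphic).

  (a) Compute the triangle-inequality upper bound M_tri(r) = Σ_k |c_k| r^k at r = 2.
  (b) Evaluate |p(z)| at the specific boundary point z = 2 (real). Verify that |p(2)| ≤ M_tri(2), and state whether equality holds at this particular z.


Coefficients: c_0 = 4, c_1 = 1, c_2 = -3, c_3 = -1. Radius r = 2.
Part (a). Triangle bound: M_tri(r) = Σ_k |c_k| r^k
  = |4|·2^0 + |1|·2^1 + |-3|·2^2 + |-1|·2^3
  = 4 + 2 + 12 + 8 = 26.
This bounds M(r) := max_{|z|=r} |p(z)| from above; equality holds iff all terms c_k z^k can be made to align in phase at a single z on |z|=r.
Part (b). At z = 2 (real, on the circle |z| = r):
  p(2) = (4)·2^0 + (1)·2^1 + (-3)·2^2 + (-1)·2^3 = -14.
  |p(2)| = 14.
Check: |p(2)| = 14 ≤ 26 = M_tri(2). ✓ Equality does not hold at z = 2 (the coefficients have mixed signs, so the terms do not all align in phase there).

M_tri(2) = 26; |p(2)| = 14; equality at z=2: no.


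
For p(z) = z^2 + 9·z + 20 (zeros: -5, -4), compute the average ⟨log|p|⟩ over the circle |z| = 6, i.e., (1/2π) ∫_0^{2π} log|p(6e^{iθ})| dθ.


Zeros: -5, -4; r = 6.
Inside |z| < r: -5, -4. Outside (|z| ≥ r): ∅.
p(0) = 20, so log|p(0)| = log(20) = 2.9957.
Apply Jensen: I(r) = log|p(0)| + Σ_k log(r/|z_k|), summed over zeros inside |z| < r.
  log(r/|z_k|) for z_k = -5: log(6/5) = 0.1823
  log(r/|z_k|) for z_k = -4: log(6/4) = 0.4055
Sum over inside zeros: 0.5878.
I(r) = log|p(0)| + (inside sum) = 2.9957 + 0.5878 = 3.5835.
Closed form (all zeros inside, monic): I(r) = n·log(r) = 2·log(6) = 3.5835. ✓

I(r) ≈ 3.5835.


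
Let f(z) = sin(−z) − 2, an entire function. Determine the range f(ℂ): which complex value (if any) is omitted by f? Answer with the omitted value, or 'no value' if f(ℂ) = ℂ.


Little Picard bounds the complement of f(ℂ) to at most one point.
sin is entire and surjective onto ℂ: for every w ∈ ℂ, sin(ζ) = w has a solution ζ ∈ ℂ (e.g., via the complex inverse arcsin). With ζ = −z this gives z = ζ/(-1). Then 1·sin(−z) takes every value in 1·ℂ = ℂ, and adding -2 is a bijection of ℂ. So f is surjective and omits no value. (Note: only on the real line is sin bounded by [−1, 1].)

Omitted value: no value.


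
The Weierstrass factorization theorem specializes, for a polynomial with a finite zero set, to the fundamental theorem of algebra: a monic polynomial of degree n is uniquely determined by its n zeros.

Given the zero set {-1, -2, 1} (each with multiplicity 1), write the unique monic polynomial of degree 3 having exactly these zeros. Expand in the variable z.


The polynomial is p(z) = ∏_{α ∈ S} (z − α), where S = {-1, -2, 1}.
Expanding the product yields: p(z) = z^3 + 2·z^2 -z -2.
The resulting polynomial has degree 3 and real coefficients as required.

p(z) = z^3 + 2·z^2 -z -2.


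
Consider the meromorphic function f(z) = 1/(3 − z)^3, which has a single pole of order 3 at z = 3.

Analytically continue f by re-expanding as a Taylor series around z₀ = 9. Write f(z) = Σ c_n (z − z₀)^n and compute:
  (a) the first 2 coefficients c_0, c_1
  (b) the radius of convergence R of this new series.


Let w = z − z₀, so z = z₀ + w.
Then 3 − z = 3 − (z₀ + w) = (3 − z₀) − w = -6 − w.
f(z) = 1/(-6 − w)^3 = (1/(-6)^3) · (1 − w/(-6))^{−3}.
By the binomial series (1−u)^{−3} = Σ_{n≥0} C(n+2, 2) u^n for |u|<1, with u = w/(-6):
  c_n = C(n+2, 2) / (-6)^(n+3).
  c_0 = 1/(-6)^3 = -1/216.
  c_1 = 3/(-6)^4 = 1/432.
The series is valid for |w/d| < 1, i.e. |z − z₀| < |d|.
Radius of convergence: R = |3 − z₀| = |-6| = 6 (distance from z₀ to the singularity z = 3).

c_0 = -1/216, c_1 = 1/432; R = 6.


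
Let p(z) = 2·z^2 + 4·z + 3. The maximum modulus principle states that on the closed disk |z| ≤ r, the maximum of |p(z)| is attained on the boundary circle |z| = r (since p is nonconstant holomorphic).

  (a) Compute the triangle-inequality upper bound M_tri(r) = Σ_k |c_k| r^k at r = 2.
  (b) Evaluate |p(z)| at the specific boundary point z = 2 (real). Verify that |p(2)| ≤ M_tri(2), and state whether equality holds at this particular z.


Coefficients: c_0 = 3, c_1 = 4, c_2 = 2. Radius r = 2.
Part (a). Triangle bound: M_tri(r) = Σ_k |c_k| r^k
  = |3|·2^0 + |4|·2^1 + |2|·2^2
  = 3 + 8 + 8 = 19.
This bounds M(r) := max_{|z|=r} |p(z)| from above; equality holds iff all terms c_k z^k can be made to align in phase at a single z on |z|=r.
Part (b). At z = 2 (real, on the circle |z| = r):
  p(2) = (3)·2^0 + (4)·2^1 + (2)·2^2 = 19.
  |p(2)| = 19.
Since all nonzero coefficients share the same sign, |p(2)| = 19 = M_tri(2); the triangle bound is attained at z = 2, so in fact M(r) = 19.

M_tri(2) = 19; |p(2)| = 19; equality at z=2: yes.


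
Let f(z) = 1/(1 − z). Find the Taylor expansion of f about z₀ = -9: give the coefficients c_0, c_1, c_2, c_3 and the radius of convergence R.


Let w = z − z₀, so z = z₀ + w.
Then 1 − z = 1 − (z₀ + w) = (1 − z₀) − w = 10 − w.
f(z) = 1/(10 − w) = (1/(10)) · 1/(1 − w/(10)) = Σ_{n≥0} w^n / (10)^(n+1).
So c_n = 1/(10)^(n+1):
  c_0 = 1/(10)^1 = 1/10.
  c_1 = 1/(10)^2 = 1/100.
  c_2 = 1/(10)^3 = 1/1000.
  c_3 = 1/(10)^4 = 1/10000.
The series is valid for |w/d| < 1, i.e. |z − z₀| < |d|.
Radius of convergence: R = |1 − z₀| = |10| = 10 (distance from z₀ to the singularity z = 1).

c_0 = 1/10, c_1 = 1/100, c_2 = 1/1000, c_3 = 1/10000; R = 10.


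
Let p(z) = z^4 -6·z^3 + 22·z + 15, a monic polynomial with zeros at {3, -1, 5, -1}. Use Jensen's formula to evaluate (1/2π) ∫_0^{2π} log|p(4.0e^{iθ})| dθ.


Zeros: -1, -1, 3, 5; r = 4.0.
Inside |z| < r: -1, -1, 3. Outside (|z| ≥ r): 5.
p(0) = 15, so log|p(0)| = log(15) = 2.7081.
Apply Jensen: I(r) = log|p(0)| + Σ_k log(r/|z_k|), summed over zeros inside |z| < r.
  log(r/|z_k|) for z_k = 3: log(4.0/3) = 0.2877
  log(r/|z_k|) for z_k = -1: log(4.0/1) = 1.3863
  log(r/|z_k|) for z_k = -1: log(4.0/1) = 1.3863
  Outside zeros (5) contribute nothing to the Jensen sum.
Sum over inside zeros: 3.0603.
I(r) = log|p(0)| + (inside sum) = 2.7081 + 3.0603 = 5.7683.
Note: since some zeros are outside |z| ≤ r, the simplified n·log(r) form does NOT apply — only the inside zeros contribute.

I(r) ≈ 5.7683.


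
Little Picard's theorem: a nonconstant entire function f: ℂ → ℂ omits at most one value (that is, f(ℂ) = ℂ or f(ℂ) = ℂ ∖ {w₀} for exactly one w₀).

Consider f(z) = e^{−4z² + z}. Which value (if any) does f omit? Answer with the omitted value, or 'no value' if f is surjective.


Little Picard bounds the complement of f(ℂ) to at most one point.
The exponent g(z) = −4z² + z is a nonconstant polynomial, hence surjective onto ℂ. So e^{g(z)} takes every value in {e^w : w ∈ ℂ} = ℂ ∖ {0}. Adding 0 shifts the range to ℂ ∖ {0}. f omits exactly 0.

Omitted value: 0.


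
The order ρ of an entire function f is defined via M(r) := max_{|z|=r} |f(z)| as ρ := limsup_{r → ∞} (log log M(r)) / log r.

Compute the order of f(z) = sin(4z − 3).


sin(w) is a linear combination of e^{iw} and e^{−iw} (or e^w, e^{−w} in the hyperbolic case), so |sin(w)| ≤ e^{|w|}. With w = 4z − 3, |w| ≤ 4|z| + 3 = 4r + 3 on |z| = r, giving M(r) ≤ e^{4r + 3}, so ρ ≤ 1. On a suitable ray (z = it for sin/cos; z = t for sinh/cosh, t real → ∞), |sin(4z − 3)| grows like e^{4|t|}/2, so ρ ≥ 1. Hence ρ = 1.
Therefore ρ = 1.

Order ρ = 1.


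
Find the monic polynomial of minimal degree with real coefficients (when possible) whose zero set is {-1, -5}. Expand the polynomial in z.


The polynomial is p(z) = ∏_{α ∈ S} (z − α), where S = {-1, -5}.
Expanding the product yields: p(z) = z^2 + 6·z + 5.
The resulting polynomial has degree 2 and real coefficients as required.

p(z) = z^2 + 6·z + 5.


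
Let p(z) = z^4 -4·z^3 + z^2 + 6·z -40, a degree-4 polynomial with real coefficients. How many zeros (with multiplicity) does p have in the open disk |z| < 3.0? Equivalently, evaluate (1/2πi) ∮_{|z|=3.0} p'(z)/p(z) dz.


The zeros of p are: -2, (1 + 2i), (1 - 2i), 4.
Their magnitudes are: 2, 2.236, 2.236, 4.
Zeros with |z| < R = 3.0: -2, (1 + 2i), (1 - 2i).
Count = 3.
By the argument principle, (1/2πi) ∮_{|z|=R} p'(z)/p(z) dz equals exactly this count.

Number of zeros inside |z| < 3.0: 3.


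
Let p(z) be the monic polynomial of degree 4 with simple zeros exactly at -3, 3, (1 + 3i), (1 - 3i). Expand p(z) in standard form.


The polynomial is p(z) = ∏_{α ∈ S} (z − α), where S = {-3, 3, (1 + 3i), (1 - 3i)}.
Expanding the product yields: p(z) = z^4 -2·z^3 + z^2 + 18·z -90.
Note conjugate pairs combine to real quadratics: (z − (1+3i))(z − (1−3i)) = z² − 2z + 10.
The resulting polynomial has degree 4 and real coefficients as required.

p(z) = z^4 -2·z^3 + z^2 + 18·z -90.


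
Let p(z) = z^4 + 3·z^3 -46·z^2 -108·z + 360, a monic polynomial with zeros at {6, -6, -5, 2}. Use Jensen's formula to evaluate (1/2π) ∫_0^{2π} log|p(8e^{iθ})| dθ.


Zeros: -6, -5, 2, 6; r = 8.
Inside |z| < r: -6, -5, 2, 6. Outside (|z| ≥ r): ∅.
p(0) = 360, so log|p(0)| = log(360) = 5.8861.
Apply Jensen: I(r) = log|p(0)| + Σ_k log(r/|z_k|), summed over zeros inside |z| < r.
  log(r/|z_k|) for z_k = 6: log(8/6) = 0.2877
  log(r/|z_k|) for z_k = -6: log(8/6) = 0.2877
  log(r/|z_k|) for z_k = -5: log(8/5) = 0.4700
  log(r/|z_k|) for z_k = 2: log(8/2) = 1.3863
Sum over inside zeros: 2.4317.
I(r) = log|p(0)| + (inside sum) = 5.8861 + 2.4317 = 8.3178.
Closed form (all zeros inside, monic): I(r) = n·log(r) = 4·log(8) = 8.3178. ✓

I(r) ≈ 8.3178.


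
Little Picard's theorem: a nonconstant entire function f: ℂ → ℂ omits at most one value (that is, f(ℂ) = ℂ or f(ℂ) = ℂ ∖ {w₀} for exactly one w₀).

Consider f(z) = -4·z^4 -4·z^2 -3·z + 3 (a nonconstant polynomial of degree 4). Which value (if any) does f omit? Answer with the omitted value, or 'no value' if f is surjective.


Little Picard bounds the complement of f(ℂ) to at most one point.
For every w ∈ ℂ, the equation p(z) − w = 0 is a nonconstant polynomial in z and hence has at least one root by the fundamental theorem of algebra. So p is surjective onto ℂ, omitting no value.

Omitted value: no value.


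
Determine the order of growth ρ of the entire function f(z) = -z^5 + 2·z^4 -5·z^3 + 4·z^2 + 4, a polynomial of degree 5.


|f(z)| ≤ Σ|c_k|·r^k = O(r^5) as r → ∞. Polynomial growth is O(e^{r^ε}) for every ε > 0 (since r^5/e^{r^ε} → 0), so ρ ≤ ε for all ε > 0, i.e. ρ = 0. Every nonconstant polynomial has order 0.
Therefore ρ = 0.

Order ρ = 0.


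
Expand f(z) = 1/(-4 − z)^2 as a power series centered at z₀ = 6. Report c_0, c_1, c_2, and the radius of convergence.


Let w = z − z₀, so z = z₀ + w.
Then -4 − z = -4 − (z₀ + w) = (-4 − z₀) − w = -10 − w.
f(z) = 1/(-10 − w)^2 = (1/(-10)^2) · (1 − w/(-10))^{−2}.
By the binomial series (1−u)^{−2} = Σ_{n≥0} C(n+1, 1) u^n for |u|<1, with u = w/(-10):
  c_n = C(n+1, 1) / (-10)^(n+2).
  c_0 = 1/(-10)^2 = 1/100.
  c_1 = 2/(-10)^3 = -1/500.
  c_2 = 3/(-10)^4 = 3/10000.
The series is valid for |w/d| < 1, i.e. |z − z₀| < |d|.
Radius of convergence: R = |-4 − z₀| = |-10| = 10 (distance from z₀ to the singularity z = -4).

c_0 = 1/100, c_1 = -1/500, c_2 = 3/10000; R = 10.


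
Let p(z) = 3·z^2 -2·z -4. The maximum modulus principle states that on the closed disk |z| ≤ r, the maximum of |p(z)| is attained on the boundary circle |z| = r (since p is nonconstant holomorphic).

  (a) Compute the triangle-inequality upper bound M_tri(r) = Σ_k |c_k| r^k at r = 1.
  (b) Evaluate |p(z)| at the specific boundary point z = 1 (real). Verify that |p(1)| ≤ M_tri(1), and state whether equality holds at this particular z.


Coefficients: c_0 = -4, c_1 = -2, c_2 = 3. Radius r = 1.
Part (a). Triangle bound: M_tri(r) = Σ_k |c_k| r^k
  = |-4|·1^0 + |-2|·1^1 + |3|·1^2
  = 4 + 2 + 3 = 9.
This bounds M(r) := max_{|z|=r} |p(z)| from above; equality holds iff all terms c_k z^k can be made to align in phase at a single z on |z|=r.
Part (b). At z = 1 (real, on the circle |z| = r):
  p(1) = (-4)·1^0 + (-2)·1^1 + (3)·1^2 = -3.
  |p(1)| = 3.
Check: |p(1)| = 3 ≤ 9 = M_tri(1). ✓ Equality does not hold at z = 1 (the coefficients have mixed signs, so the terms do not all align in phase there).

M_tri(1) = 9; |p(1)| = 3; equality at z=1: no.


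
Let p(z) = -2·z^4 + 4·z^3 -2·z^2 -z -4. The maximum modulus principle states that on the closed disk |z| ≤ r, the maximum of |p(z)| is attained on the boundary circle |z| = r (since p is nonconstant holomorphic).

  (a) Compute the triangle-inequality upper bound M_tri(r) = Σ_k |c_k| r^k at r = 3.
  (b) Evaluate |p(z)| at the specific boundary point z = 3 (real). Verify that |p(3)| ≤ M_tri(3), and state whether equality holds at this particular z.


Coefficients: c_0 = -4, c_1 = -1, c_2 = -2, c_3 = 4, c_4 = -2. Radius r = 3.
Part (a). Triangle bound: M_tri(r) = Σ_k |c_k| r^k
  = |-4|·3^0 + |-1|·3^1 + |-2|·3^2 + |4|·3^3 + |-2|·3^4
  = 4 + 3 + 18 + 108 + 162 = 295.
This bounds M(r) := max_{|z|=r} |p(z)| from above; equality holds iff all terms c_k z^k can be made to align in phase at a single z on |z|=r.
Part (b). At z = 3 (real, on the circle |z| = r):
  p(3) = (-4)·3^0 + (-1)·3^1 + (-2)·3^2 + (4)·3^3 + (-2)·3^4 = -79.
  |p(3)| = 79.
Check: |p(3)| = 79 ≤ 295 = M_tri(3). ✓ Equality does not hold at z = 3 (the coefficients have mixed signs, so the terms do not all align in phase there).

M_tri(3) = 295; |p(3)| = 79; equality at z=3: no.
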